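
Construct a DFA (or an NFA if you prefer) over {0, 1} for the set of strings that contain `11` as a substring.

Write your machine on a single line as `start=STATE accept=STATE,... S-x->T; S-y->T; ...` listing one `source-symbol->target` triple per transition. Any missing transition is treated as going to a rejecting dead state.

start=s0; accept=s2; s0-0->s0; s0-1->s1; s1-0->s0; s1-1->s2; s2-0->s2; s2-1->s2

States s0..s1 record the length of the longest prefix of `11` that matches the current input suffix. Reaching s2 means `11` has been seen, and we stay there forever. Accept from s2.
        0   1  
>  s0   s0  s1 
   s1   s0  s2 
 * s2   s2  s2 
(> = start, * = accepting)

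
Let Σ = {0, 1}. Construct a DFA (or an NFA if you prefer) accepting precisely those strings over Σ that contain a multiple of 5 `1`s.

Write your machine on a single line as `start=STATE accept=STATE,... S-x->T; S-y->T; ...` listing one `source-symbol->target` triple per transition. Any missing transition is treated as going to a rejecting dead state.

start=s0; accept=s0; s0-0->s0; s0-1->s1; s1-0->s1; s1-1->s2; s2-0->s2; s2-1->s3; s3-0->s3; s3-1->s4; s4-0->s4; s4-1->s0

The only thing that matters is how many `1`s have appeared, reduced mod 5. Use one state per residue: s0 for 0, …, s4 for 4. Reading `1` moves to the next residue; anything else stays put. s0 is accepting.
        0   1  
>* s0   s0  s1 
   s1   s1  s2 
   s2   s2  s3 
   s3   s3  s4 
   s4   s4  s0 
(> = start, * = accepting)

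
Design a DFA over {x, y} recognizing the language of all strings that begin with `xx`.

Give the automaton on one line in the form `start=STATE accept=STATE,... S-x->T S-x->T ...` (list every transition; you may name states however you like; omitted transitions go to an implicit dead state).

Check the first 2 symbols one by one: q0 through q1 record how many have matched `xx` so far; any wrong symbol goes to the dead state q3. After all 2 match we enter the accepting sink q2.
4 states suffice.
        x   y  
>  q0   q1  q3 
   q1   q2  q3 
 * q2   q2  q2 
   q3   q3  q3 
(> = start, * = accepting)

start=q0 accept=q2 q0-x->q1 q0-y->q3 q1-x->q2 q1-y->q3 q2-x->q2 q2-y->q2 q3-x->q3 q3-y->q3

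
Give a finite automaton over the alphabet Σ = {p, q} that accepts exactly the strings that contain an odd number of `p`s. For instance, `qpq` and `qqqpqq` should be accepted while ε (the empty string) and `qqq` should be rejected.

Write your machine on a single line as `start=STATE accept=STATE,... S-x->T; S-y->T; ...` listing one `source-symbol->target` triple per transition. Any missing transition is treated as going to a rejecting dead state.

Keep the running count of `p`s modulo 2: each `p` advances along the cycle s0 → s1 → s0 while other symbols loop. Accept at s1.
With 2 states:
        p   q  
>  s0   s1  s0 
 * s1   s0  s1 
(> = start, * = accepting)

start=s0; accept=s1; s0-p->s1; s0-q->s0; s1-p->s0; s1-q->s1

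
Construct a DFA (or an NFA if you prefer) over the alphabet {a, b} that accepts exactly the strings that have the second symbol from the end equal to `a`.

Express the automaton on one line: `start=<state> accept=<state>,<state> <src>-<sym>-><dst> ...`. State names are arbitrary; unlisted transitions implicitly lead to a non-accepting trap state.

start=q0 accept=q3,q4 q0-a->q1 q0-b->q2 q1-a->q3 q1-b->q4 q2-a->q5 q2-b->q6 q3-a->q3 q3-b->q4 q4-a->q5 q4-b->q6 q5-a->q3 q5-b->q4 q6-a->q5 q6-b->q6

A DFA must remember the last 2 symbols (since which symbol is second-to-last isn't known until the input ends). Use one state per possible window of the last ≤2 symbols; accept from those whose window starts with `a`.
7 states suffice.
        a   b  
>  q0   q1  q2 
   q1   q3  q4 
   q2   q5  q6 
 * q3   q3  q4 
 * q4   q5  q6 
   q5   q3  q4 
   q6   q5  q6 
(> = start, * = accepting)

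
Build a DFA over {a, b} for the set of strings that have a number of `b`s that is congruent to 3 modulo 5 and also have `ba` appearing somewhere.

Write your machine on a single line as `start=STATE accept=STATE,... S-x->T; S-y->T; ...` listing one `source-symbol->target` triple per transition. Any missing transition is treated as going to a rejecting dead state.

start=S0; accept=S6; S0-a->S0; S0-b->S1; S1-a->S2; S1-b->S3; S2-a->S2; S2-b->S4; S3-a->S4; S3-b->S5; S4-a->S4; S4-b->S6; S5-a->S6; S5-b->S7; S6-a->S6; S6-b->S8; S7-a->S8; S7-b->S9; S8-a->S8; S8-b->S10; S9-a->S10; S9-b->S1; S10-a->S10; S10-b->S2

Run two small machines in parallel and take their product. One (5 states) tracks the count of `b`s modulo 5; the other (3 states) tracks whether and how much of `ba` has been seen. Each combined state is a pair, one component from each; accept when both components accept.
          a    b  
>  S0     S0   S1 
   S1     S2   S3 
   S2     S2   S4 
   S3     S4   S5 
   S4     S4   S6 
   S5     S6   S7 
 * S6     S6   S8 
   S7     S8   S9 
   S8     S8  S10 
   S9    S10   S1 
   S10   S10   S2 
(> = start, * = accepting)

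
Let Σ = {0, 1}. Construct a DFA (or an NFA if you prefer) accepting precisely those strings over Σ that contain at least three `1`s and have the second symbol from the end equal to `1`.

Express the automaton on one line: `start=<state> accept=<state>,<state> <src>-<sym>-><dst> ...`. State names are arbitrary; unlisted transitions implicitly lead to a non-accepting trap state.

start=S0 accept=S10,S13,S14,S17 S0-0->S1 S0-1->S2 S1-0->S3 S1-1->S4 S2-0->S5 S2-1->S6 S3-0->S3 S3-1->S4 S4-0->S5 S4-1->S6 S5-0->S7 S5-1->S8 S6-0->S9 S6-1->S10 S7-0->S7 S7-1->S8 S8-0->S9 S8-1->S10 S9-0->S11 S9-1->S12 S10-0->S13 S10-1->S14 S11-0->S11 S11-1->S12 S12-0->S13 S12-1->S14 S13-0->S15 S13-1->S16 S14-0->S17 S14-1->S14 S15-0->S15 S15-1->S16 S16-0->S17 S16-1->S14 S17-0->S18 S17-1->S16 S18-0->S18 S18-1->S16

Build one automaton per condition and run them in lockstep. One (5 states) tracks the count of `1`s, saturating at 4; the other (7 states) tracks the last 2 symbols read. Each combined state is a pair, one component from each; accept when both components accept.
19 states suffice.
          0    1  
>  S0     S1   S2 
   S1     S3   S4 
   S2     S5   S6 
   S3     S3   S4 
   S4     S5   S6 
   S5     S7   S8 
   S6     S9  S10 
   S7     S7   S8 
   S8     S9  S10 
   S9    S11  S12 
 * S10   S13  S14 
   S11   S11  S12 
   S12   S13  S14 
 * S13   S15  S16 
 * S14   S17  S14 
   S15   S15  S16 
   S16   S17  S14 
 * S17   S18  S16 
   S18   S18  S16 
(> = start, * = accepting)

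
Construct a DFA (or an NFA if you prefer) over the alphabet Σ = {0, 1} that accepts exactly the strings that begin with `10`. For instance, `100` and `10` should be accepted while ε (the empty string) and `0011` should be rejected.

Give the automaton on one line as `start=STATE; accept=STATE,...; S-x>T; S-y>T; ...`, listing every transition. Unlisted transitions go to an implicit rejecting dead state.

Walk along `10` while the input agrees: from q0 take `1` to q1, and so on. Any deviation drops to the rejecting sink q3. Once q2 is reached the prefix is confirmed and every continuation is accepted.
4 states suffice.
        0   1  
>  q0   q3  q1 
   q1   q2  q3 
 * q2   q2  q2 
   q3   q3  q3 
(> = start, * = accepting)

start=q0; accept=q2; q0-0>q3; q0-1>q1; q1-0>q2; q1-1>q3; q2-0>q2; q2-1>q2; q3-0>q3; q3-1>q3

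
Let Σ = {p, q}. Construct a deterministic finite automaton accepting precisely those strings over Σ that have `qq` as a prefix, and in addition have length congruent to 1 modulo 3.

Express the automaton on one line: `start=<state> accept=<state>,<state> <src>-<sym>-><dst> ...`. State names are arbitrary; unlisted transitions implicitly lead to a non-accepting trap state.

Build one automaton per condition and run them in lockstep. The first has 4 states tracking whether the input so far still matches the prefix `qq`; the second has 3 states tracking the input length modulo 3. A product state is a pair (one from each), accepting exactly when both do. After merging equivalent states the machine shrinks.
With 6 states:
        p   q  
>  s0   s1  s2 
   s1   s1  s1 
   s2   s1  s3 
   s3   s4  s4 
   s4   s5  s5 
 * s5   s3  s3 
(> = start, * = accepting)

start=s0 accept=s5 s0-p->s1 s0-q->s2 s1-p->s1 s1-q->s1 s2-p->s1 s2-q->s3 s3-p->s4 s3-q->s4 s4-p->s5 s4-q->s5 s5-p->s3 s5-q->s3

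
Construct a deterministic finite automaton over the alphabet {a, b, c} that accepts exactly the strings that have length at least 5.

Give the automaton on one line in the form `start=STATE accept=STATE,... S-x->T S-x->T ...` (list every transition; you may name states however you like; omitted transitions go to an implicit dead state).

We only need to distinguish lengths 0, 1, …, 5, and '>5'. Chain S0 → S1 → S2 → S3 → S4 → S5 → S6 on every symbol, with S6 looping. Accepting states: {S5, S6}.
7 states suffice.
        a   b   c  
>  S0   S1  S1  S1 
   S1   S2  S2  S2 
   S2   S3  S3  S3 
   S3   S4  S4  S4 
   S4   S5  S5  S5 
 * S5   S6  S6  S6 
 * S6   S6  S6  S6 
(> = start, * = accepting)

start=S0 accept=S5,S6 S0-a->S1 S0-b->S1 S0-c->S1 S1-a->S2 S1-b->S2 S1-c->S2 S2-a->S3 S2-b->S3 S2-c->S3 S3-a->S4 S3-b->S4 S3-c->S4 S4-a->S5 S4-b->S5 S4-c->S5 S5-a->S6 S5-b->S6 S5-c->S6 S6-a->S6 S6-b->S6 S6-c->S6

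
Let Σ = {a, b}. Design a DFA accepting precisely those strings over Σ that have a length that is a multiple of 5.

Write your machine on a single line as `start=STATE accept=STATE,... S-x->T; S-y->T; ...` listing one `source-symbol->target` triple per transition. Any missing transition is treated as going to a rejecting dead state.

start=q0; accept=q0; q0-a->q1; q0-b->q1; q1-a->q2; q1-b->q2; q2-a->q3; q2-b->q3; q3-a->q4; q3-b->q4; q4-a->q0; q4-b->q0

Count input length modulo 5: every symbol advances one step around the cycle q0 → q1 → q2 → q3 → q4 → q0. Accept at q0.
A 5-state machine:
        a   b  
>* q0   q1  q1 
   q1   q2  q2 
   q2   q3  q3 
   q3   q4  q4 
   q4   q0  q0 
(> = start, * = accepting)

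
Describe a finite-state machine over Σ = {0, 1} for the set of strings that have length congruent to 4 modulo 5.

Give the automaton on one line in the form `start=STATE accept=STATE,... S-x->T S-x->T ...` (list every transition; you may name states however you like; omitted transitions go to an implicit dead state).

start=q0 accept=q4 q0-0->q1 q0-1->q1 q1-0->q2 q1-1->q2 q2-0->q3 q2-1->q3 q3-0->q4 q3-1->q4 q4-0->q0 q4-1->q0

Count input length modulo 5: every symbol advances one step around the cycle q0 → q1 → q2 → q3 → q4 → q0. Accept at q4.
With 5 states:
        0   1  
>  q0   q1  q1 
   q1   q2  q2 
   q2   q3  q3 
   q3   q4  q4 
 * q4   q0  q0 
(> = start, * = accepting)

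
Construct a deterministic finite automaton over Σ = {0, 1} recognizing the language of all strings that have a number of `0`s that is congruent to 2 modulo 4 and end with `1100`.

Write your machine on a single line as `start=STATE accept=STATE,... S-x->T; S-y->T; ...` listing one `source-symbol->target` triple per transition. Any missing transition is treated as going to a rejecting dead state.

start=S0; accept=S13; S0-0->S1; S0-1->S2; S1-0->S3; S1-1->S4; S2-0->S1; S2-1->S5; S3-0->S6; S3-1->S7; S4-0->S3; S4-1->S8; S5-0->S9; S5-1->S5; S6-0->S0; S6-1->S10; S7-0->S6; S7-1->S11; S8-0->S12; S8-1->S8; S9-0->S13; S9-1->S4; S10-0->S0; S10-1->S14; S11-0->S15; S11-1->S11; S12-0->S16; S12-1->S7; S13-0->S6; S13-1->S7; S14-0->S17; S14-1->S14; S15-0->S18; S15-1->S10; S16-0->S0; S16-1->S10; S17-0->S19; S17-1->S2; S18-0->S1; S18-1->S2; S19-0->S3; S19-1->S4

Handle the two conditions separately and then intersect. The first has 4 states tracking the count of `0`s modulo 4; the second has 5 states tracking how much of the suffix `1100` has currently been matched. A product state is a pair (one from each), accepting exactly when both do.
          0    1  
>  S0     S1   S2 
   S1     S3   S4 
   S2     S1   S5 
   S3     S6   S7 
   S4     S3   S8 
   S5     S9   S5 
   S6     S0  S10 
   S7     S6  S11 
   S8    S12   S8 
   S9    S13   S4 
   S10    S0  S14 
   S11   S15  S11 
   S12   S16   S7 
 * S13    S6   S7 
   S14   S17  S14 
   S15   S18  S10 
   S16    S0  S10 
   S17   S19   S2 
   S18    S1   S2 
   S19    S3   S4 
(> = start, * = accepting)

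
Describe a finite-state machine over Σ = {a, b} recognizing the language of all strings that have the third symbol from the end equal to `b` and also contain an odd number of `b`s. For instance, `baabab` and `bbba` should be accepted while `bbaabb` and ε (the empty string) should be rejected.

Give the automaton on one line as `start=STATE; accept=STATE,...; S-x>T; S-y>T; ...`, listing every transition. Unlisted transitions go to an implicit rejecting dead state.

Build one automaton per condition and run them in lockstep. One (15 states) tracks the last 3 symbols read; the other (2 states) tracks the count of `b`s modulo 2. Each combined state is a pair, one component from each; accept when both components accept. Equivalent product states are then merged.
With 12 states:
          a    b  
>  q0     q0   q1 
   q1     q2   q3 
   q2     q4   q5 
   q3     q6   q7 
 * q4     q8   q5 
   q5     q6   q9 
   q6     q0  q10 
 * q7    q11   q3 
   q8     q8   q5 
   q9    q11   q3 
 * q10    q2   q3 
 * q11    q4   q5 
(> = start, * = accepting)

start=q0; accept=q4,q7,q10,q11; q0-a>q0; q0-b>q1; q1-a>q2; q1-b>q3; q2-a>q4; q2-b>q5; q3-a>q6; q3-b>q7; q4-a>q8; q4-b>q5; q5-a>q6; q5-b>q9; q6-a>q0; q6-b>q10; q7-a>q11; q7-b>q3; q8-a>q8; q8-b>q5; q9-a>q11; q9-b>q3; q10-a>q2; q10-b>q3; q11-a>q4; q11-b>q5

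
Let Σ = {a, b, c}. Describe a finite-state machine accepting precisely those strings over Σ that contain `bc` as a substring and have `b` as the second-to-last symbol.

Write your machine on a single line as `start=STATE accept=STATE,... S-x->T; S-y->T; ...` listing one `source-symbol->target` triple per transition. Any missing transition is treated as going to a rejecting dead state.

start=s0; accept=s9,s19,s20; s0-a->s1; s0-b->s2; s0-c->s3; s1-a->s4; s1-b->s5; s1-c->s6; s2-a->s7; s2-b->s8; s2-c->s9; s3-a->s10; s3-b->s11; s3-c->s12; s4-a->s4; s4-b->s5; s4-c->s6; s5-a->s7; s5-b->s8; s5-c->s9; s6-a->s10; s6-b->s11; s6-c->s12; s7-a->s4; s7-b->s5; s7-c->s6; s8-a->s7; s8-b->s8; s8-c->s9; s9-a->s13; s9-b->s14; s9-c->s15; s10-a->s4; s10-b->s5; s10-c->s6; s11-a->s7; s11-b->s8; s11-c->s9; s12-a->s10; s12-b->s11; s12-c->s12; s13-a->s16; s13-b->s17; s13-c->s18; s14-a->s19; s14-b->s20; s14-c->s9; s15-a->s13; s15-b->s14; s15-c->s15; s16-a->s16; s16-b->s17; s16-c->s18; s17-a->s19; s17-b->s20; s17-c->s9; s18-a->s13; s18-b->s14; s18-c->s15; s19-a->s16; s19-b->s17; s19-c->s18; s20-a->s19; s20-b->s20; s20-c->s9

Build one automaton per condition and run them in lockstep. The first has 3 states tracking whether and how much of `bc` has been seen; the second has 13 states tracking the last 2 symbols read. A product state is a pair (one from each), accepting exactly when both do.
A 21-state machine:
          a    b    c  
>  s0     s1   s2   s3 
   s1     s4   s5   s6 
   s2     s7   s8   s9 
   s3    s10  s11  s12 
   s4     s4   s5   s6 
   s5     s7   s8   s9 
   s6    s10  s11  s12 
   s7     s4   s5   s6 
   s8     s7   s8   s9 
 * s9    s13  s14  s15 
   s10    s4   s5   s6 
   s11    s7   s8   s9 
   s12   s10  s11  s12 
   s13   s16  s17  s18 
   s14   s19  s20   s9 
   s15   s13  s14  s15 
   s16   s16  s17  s18 
   s17   s19  s20   s9 
   s18   s13  s14  s15 
 * s19   s16  s17  s18 
 * s20   s19  s20   s9 
(> = start, * = accepting)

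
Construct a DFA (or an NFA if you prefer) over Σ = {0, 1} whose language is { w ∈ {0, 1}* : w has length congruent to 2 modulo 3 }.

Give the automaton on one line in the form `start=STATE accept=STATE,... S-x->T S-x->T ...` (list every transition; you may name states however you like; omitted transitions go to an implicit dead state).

Count input length modulo 3: every symbol advances one step around the cycle s0 → s1 → s2 → s0. Accept at s2.
        0   1  
>  s0   s1  s1 
   s1   s2  s2 
 * s2   s0  s0 
(> = start, * = accepting)

start=s0 accept=s2 s0-0->s1 s0-1->s1 s1-0->s2 s1-1->s2 s2-0->s0 s2-1->s0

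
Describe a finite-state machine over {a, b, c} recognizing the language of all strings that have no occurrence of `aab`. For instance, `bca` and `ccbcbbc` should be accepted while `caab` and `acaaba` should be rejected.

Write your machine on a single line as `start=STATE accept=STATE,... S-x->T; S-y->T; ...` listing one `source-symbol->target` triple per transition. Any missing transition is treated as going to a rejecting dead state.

Track partial matches of the forbidden pattern `aab`. State q3 is a dead state reached once `aab` has occurred; every other state accepts. q0 means no part of `aab` is currently matched.
A 4-state machine:
        a   b   c  
>* q0   q1  q0  q0 
 * q1   q2  q0  q0 
 * q2   q2  q3  q0 
   q3   q3  q3  q3 
(> = start, * = accepting)

start=q0; accept=q0,q1,q2; q0-a->q1; q0-b->q0; q0-c->q0; q1-a->q2; q1-b->q0; q1-c->q0; q2-a->q2; q2-b->q3; q2-c->q0; q3-a->q3; q3-b->q3; q3-c->q3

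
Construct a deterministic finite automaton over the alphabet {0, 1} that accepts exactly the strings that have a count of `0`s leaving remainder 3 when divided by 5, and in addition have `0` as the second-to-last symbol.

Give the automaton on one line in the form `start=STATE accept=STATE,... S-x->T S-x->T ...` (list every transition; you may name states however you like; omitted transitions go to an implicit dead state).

Handle the two conditions separately and then intersect. One (5 states) tracks the count of `0`s modulo 5; the other (7 states) tracks the last 2 symbols read. Each combined state is a pair, one component from each; accept when both components accept. After merging equivalent states the machine shrinks.
        0   1  
>  s0   s1  s0 
   s1   s2  s1 
   s2   s3  s4 
 * s3   s5  s6 
   s4   s7  s4 
   s5   s0  s5 
 * s6   s5  s8 
   s7   s5  s6 
   s8   s5  s8 
(> = start, * = accepting)

start=s0 accept=s3,s6 s0-0->s1 s0-1->s0 s1-0->s2 s1-1->s1 s2-0->s3 s2-1->s4 s3-0->s5 s3-1->s6 s4-0->s7 s4-1->s4 s5-0->s0 s5-1->s5 s6-0->s5 s6-1->s8 s7-0->s5 s7-1->s6 s8-0->s5 s8-1->s8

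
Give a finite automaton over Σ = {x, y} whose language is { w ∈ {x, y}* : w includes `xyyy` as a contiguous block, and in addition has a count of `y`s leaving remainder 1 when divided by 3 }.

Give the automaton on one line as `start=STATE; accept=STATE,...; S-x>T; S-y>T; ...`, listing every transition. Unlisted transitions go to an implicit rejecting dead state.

Handle the two conditions separately and then intersect. One (5 states) tracks whether and how much of `xyyy` has been seen; the other (3 states) tracks the count of `y`s modulo 3. Each combined state is a pair, one component from each; accept when both components accept.
15 states suffice.
          x    y  
>  q0     q1   q2 
   q1     q1   q3 
   q2     q4   q5 
   q3     q4   q6 
   q4     q4   q7 
   q5     q8   q0 
   q6     q8   q9 
   q7     q8  q10 
   q8     q8  q11 
   q9     q9  q12 
   q10    q1  q12 
   q11    q1  q13 
 * q12   q12  q14 
   q13    q4  q14 
   q14   q14   q9 
(> = start, * = accepting)

start=q0; accept=q12; q0-x>q1; q0-y>q2; q1-x>q1; q1-y>q3; q2-x>q4; q2-y>q5; q3-x>q4; q3-y>q6; q4-x>q4; q4-y>q7; q5-x>q8; q5-y>q0; q6-x>q8; q6-y>q9; q7-x>q8; q7-y>q10; q8-x>q8; q8-y>q11; q9-x>q9; q9-y>q12; q10-x>q1; q10-y>q12; q11-x>q1; q11-y>q13; q12-x>q12; q12-y>q14; q13-x>q4; q13-y>q14; q14-x>q14; q14-y>q9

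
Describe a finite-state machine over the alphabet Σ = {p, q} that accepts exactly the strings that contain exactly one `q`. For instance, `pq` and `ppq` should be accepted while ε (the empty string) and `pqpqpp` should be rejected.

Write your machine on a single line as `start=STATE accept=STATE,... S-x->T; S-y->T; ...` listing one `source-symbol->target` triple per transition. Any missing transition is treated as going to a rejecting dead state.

start=S0; accept=S1; S0-p->S0; S0-q->S1; S1-p->S1; S1-q->S2; S2-p->S2; S2-q->S2

Count `q`s, saturating at 2: state S0 means no `q` yet, S1 means one `q` seen, S2 means more than one. Each `q` increments (capped at S2); other symbols loop. Accept from {S1}.
A 3-state machine:
        p   q  
>  S0   S0  S1 
 * S1   S1  S2 
   S2   S2  S2 
(> = start, * = accepting)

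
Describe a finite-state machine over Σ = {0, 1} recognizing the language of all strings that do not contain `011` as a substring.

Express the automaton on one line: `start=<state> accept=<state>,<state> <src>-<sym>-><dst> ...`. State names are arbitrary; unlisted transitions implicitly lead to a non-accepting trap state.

start=S0 accept=S0,S1,S2 S0-0->S1 S0-1->S0 S1-0->S1 S1-1->S2 S2-0->S1 S2-1->S3 S3-0->S3 S3-1->S3

This is the complement of 'contains `011`'. Use the same substring-matching states — S0 through S3 holding how much of `011` has just been matched — but flip the accepting set: everything except the trap S3 accepts.
A 4-state machine:
        0   1  
>* S0   S1  S0 
 * S1   S1  S2 
 * S2   S1  S3 
   S3   S3  S3 
(> = start, * = accepting)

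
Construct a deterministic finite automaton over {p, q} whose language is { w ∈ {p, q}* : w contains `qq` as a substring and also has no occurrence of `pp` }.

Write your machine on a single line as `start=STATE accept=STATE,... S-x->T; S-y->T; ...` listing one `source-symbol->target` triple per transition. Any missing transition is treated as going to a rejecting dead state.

Build one automaton per condition and run them in lockstep. One (3 states) tracks whether and how much of `qq` has been seen; the other (3 states) tracks partial matches of the forbidden pattern `pp`. Each combined state is a pair, one component from each; accept when both components accept. Equivalent product states are then merged.
        p   q  
>  S0   S1  S2 
   S1   S3  S2 
   S2   S1  S4 
   S3   S3  S3 
 * S4   S5  S4 
 * S5   S3  S4 
(> = start, * = accepting)

start=S0; accept=S4,S5; S0-p->S1; S0-q->S2; S1-p->S3; S1-q->S2; S2-p->S1; S2-q->S4; S3-p->S3; S3-q->S3; S4-p->S5; S4-q->S4; S5-p->S3; S5-q->S4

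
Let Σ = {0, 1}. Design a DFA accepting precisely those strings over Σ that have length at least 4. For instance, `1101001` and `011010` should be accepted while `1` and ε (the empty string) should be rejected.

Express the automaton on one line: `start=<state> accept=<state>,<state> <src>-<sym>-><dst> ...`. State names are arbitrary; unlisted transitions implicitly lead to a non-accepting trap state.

Count input length up to 5: every symbol moves from S0 toward S5, which means 'more than 4' and absorbs. Accept from {S4, S5}.
A 6-state machine:
        0   1  
>  S0   S1  S1 
   S1   S2  S2 
   S2   S3  S3 
   S3   S4  S4 
 * S4   S5  S5 
 * S5   S5  S5 
(> = start, * = accepting)

start=S0 accept=S4,S5 S0-0->S1 S0-1->S1 S1-0->S2 S1-1->S2 S2-0->S3 S2-1->S3 S3-0->S4 S3-1->S4 S4-0->S5 S4-1->S5 S5-0->S5 S5-1->S5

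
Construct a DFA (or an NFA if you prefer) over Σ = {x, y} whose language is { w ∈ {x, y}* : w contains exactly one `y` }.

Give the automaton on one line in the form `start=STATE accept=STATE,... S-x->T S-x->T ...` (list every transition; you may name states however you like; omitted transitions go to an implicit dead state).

start=S0 accept=S1 S0-x->S0 S0-y->S1 S1-x->S1 S1-y->S2 S2-x->S2 S2-y->S2

Count `y`s, saturating at 2: state S0 means no `y` yet, S1 means one `y` seen, S2 means more than one. Each `y` increments (capped at S2); other symbols loop. Accept from {S1}.
        x   y  
>  S0   S0  S1 
 * S1   S1  S2 
   S2   S2  S2 
(> = start, * = accepting)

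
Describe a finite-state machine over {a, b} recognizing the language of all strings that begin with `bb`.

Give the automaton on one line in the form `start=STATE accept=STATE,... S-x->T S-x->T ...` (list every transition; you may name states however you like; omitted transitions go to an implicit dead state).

Walk along `bb` while the input agrees: from q0 take `b` to q1, and so on. Any deviation drops to the rejecting sink q3. Once q2 is reached the prefix is confirmed and every continuation is accepted.
4 states suffice.
        a   b  
>  q0   q3  q1 
   q1   q3  q2 
 * q2   q2  q2 
   q3   q3  q3 
(> = start, * = accepting)

start=q0 accept=q2 q0-a->q3 q0-b->q1 q1-a->q3 q1-b->q2 q2-a->q2 q2-b->q2 q3-a->q3 q3-b->q3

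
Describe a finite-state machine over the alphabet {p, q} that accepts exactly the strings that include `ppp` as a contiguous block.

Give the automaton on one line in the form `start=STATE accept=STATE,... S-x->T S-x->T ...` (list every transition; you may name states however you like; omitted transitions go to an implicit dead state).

Track how much of `ppp` has been matched so far: state s0 is no progress, s3 is the absorbing accept state reached once `ppp` has occurred. Intermediate states record partial matches; on a mismatch, fall back to the longest reusable overlap.
4 states suffice.
        p   q  
>  s0   s1  s0 
   s1   s2  s0 
   s2   s3  s0 
 * s3   s3  s3 
(> = start, * = accepting)

start=s0 accept=s3 s0-p->s1 s0-q->s0 s1-p->s2 s1-q->s0 s2-p->s3 s2-q->s0 s3-p->s3 s3-q->s3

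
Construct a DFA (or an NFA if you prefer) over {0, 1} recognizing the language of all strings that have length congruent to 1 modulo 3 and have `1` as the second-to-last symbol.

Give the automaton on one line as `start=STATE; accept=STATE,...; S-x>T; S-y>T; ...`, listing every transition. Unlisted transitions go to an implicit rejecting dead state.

start=q0; accept=q13,q14; q0-0>q1; q0-1>q2; q1-0>q3; q1-1>q4; q2-0>q5; q2-1>q6; q3-0>q7; q3-1>q8; q4-0>q9; q4-1>q10; q5-0>q7; q5-1>q8; q6-0>q9; q6-1>q10; q7-0>q11; q7-1>q12; q8-0>q13; q8-1>q14; q9-0>q11; q9-1>q12; q10-0>q13; q10-1>q14; q11-0>q3; q11-1>q4; q12-0>q5; q12-1>q6; q13-0>q3; q13-1>q4; q14-0>q5; q14-1>q6

Build one automaton per condition and run them in lockstep. The first has 3 states tracking the input length modulo 3; the second has 7 states tracking the last 2 symbols read. A product state is a pair (one from each), accepting exactly when both do.
15 states suffice.
          0    1  
>  q0     q1   q2 
   q1     q3   q4 
   q2     q5   q6 
   q3     q7   q8 
   q4     q9  q10 
   q5     q7   q8 
   q6     q9  q10 
   q7    q11  q12 
   q8    q13  q14 
   q9    q11  q12 
   q10   q13  q14 
   q11    q3   q4 
   q12    q5   q6 
 * q13    q3   q4 
 * q14    q5   q6 
(> = start, * = accepting)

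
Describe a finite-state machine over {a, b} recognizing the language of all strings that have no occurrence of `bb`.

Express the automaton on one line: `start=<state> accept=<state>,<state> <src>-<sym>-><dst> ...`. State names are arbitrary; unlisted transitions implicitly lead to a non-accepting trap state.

start=q0 accept=q0,q1 q0-a->q0 q0-b->q1 q1-a->q0 q1-b->q2 q2-a->q2 q2-b->q2

This is the complement of 'contains `bb`'. Use the same substring-matching states — q0 through q2 holding how much of `bb` has just been matched — but flip the accepting set: everything except the trap q2 accepts.
        a   b  
>* q0   q0  q1 
 * q1   q0  q2 
   q2   q2  q2 
(> = start, * = accepting)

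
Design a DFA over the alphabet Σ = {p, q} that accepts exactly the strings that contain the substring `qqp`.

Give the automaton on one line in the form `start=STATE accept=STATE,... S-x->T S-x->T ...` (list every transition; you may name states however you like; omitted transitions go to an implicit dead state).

States s0..s2 record the length of the longest prefix of `qqp` that matches the current input suffix. Reaching s3 means `qqp` has been seen, and we stay there forever. Accept from s3.
4 states suffice.
        p   q  
>  s0   s0  s1 
   s1   s0  s2 
   s2   s3  s2 
 * s3   s3  s3 
(> = start, * = accepting)

start=s0 accept=s3 s0-p->s0 s0-q->s1 s1-p->s0 s1-q->s2 s2-p->s3 s2-q->s2 s3-p->s3 s3-q->s3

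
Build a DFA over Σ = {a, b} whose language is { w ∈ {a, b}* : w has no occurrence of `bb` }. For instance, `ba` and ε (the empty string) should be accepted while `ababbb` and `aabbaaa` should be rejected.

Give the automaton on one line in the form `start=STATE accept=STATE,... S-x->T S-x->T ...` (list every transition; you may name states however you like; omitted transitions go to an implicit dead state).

This is the complement of 'contains `bb`'. Use the same substring-matching states — s0 through s2 holding how much of `bb` has just been matched — but flip the accepting set: everything except the trap s2 accepts.
3 states suffice.
        a   b  
>* s0   s0  s1 
 * s1   s0  s2 
   s2   s2  s2 
(> = start, * = accepting)

start=s0 accept=s0,s1 s0-a->s0 s0-b->s1 s1-a->s0 s1-b->s2 s2-a->s2 s2-b->s2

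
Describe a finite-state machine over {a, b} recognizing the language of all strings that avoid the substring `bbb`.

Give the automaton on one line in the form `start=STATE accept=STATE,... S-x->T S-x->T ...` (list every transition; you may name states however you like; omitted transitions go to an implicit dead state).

start=q0 accept=q0,q1,q2 q0-a->q0 q0-b->q1 q1-a->q0 q1-b->q2 q2-a->q0 q2-b->q3 q3-a->q3 q3-b->q3

This is the complement of 'contains `bbb`'. Use the same substring-matching states — q0 through q3 holding how much of `bbb` has just been matched — but flip the accepting set: everything except the trap q3 accepts.
A 4-state machine:
        a   b  
>* q0   q0  q1 
 * q1   q0  q2 
 * q2   q0  q3 
   q3   q3  q3 
(> = start, * = accepting)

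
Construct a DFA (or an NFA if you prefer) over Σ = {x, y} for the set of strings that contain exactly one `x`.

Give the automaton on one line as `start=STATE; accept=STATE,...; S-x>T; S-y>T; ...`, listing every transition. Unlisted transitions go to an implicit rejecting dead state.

Count `x`s, saturating at 2: state q0 means no `x` yet, q1 means one `x` seen, q2 means more than one. Each `x` increments (capped at q2); other symbols loop. Accept from {q1}.
A 3-state machine:
        x   y  
>  q0   q1  q0 
 * q1   q2  q1 
   q2   q2  q2 
(> = start, * = accepting)

start=q0; accept=q1; q0-x>q1; q0-y>q0; q1-x>q2; q1-y>q1; q2-x>q2; q2-y>q2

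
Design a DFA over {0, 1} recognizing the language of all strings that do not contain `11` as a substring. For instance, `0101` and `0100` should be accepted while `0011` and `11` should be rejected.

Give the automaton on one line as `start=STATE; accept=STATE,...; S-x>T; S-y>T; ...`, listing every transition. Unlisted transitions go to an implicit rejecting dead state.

start=A; accept=A,B; A-0>A; A-1>B; B-0>A; B-1>C; C-0>C; C-1>C

Track partial matches of the forbidden pattern `11`. State C is a dead state reached once `11` has occurred; every other state accepts. A means no part of `11` is currently matched.
       0  1 
>* A   A  B 
 * B   A  C 
   C   C  C 
(> = start, * = accepting)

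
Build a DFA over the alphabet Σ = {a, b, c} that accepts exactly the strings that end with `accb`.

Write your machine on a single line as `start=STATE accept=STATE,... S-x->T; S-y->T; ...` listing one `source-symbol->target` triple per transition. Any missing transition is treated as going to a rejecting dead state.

Remember how much of `accb` the current input suffix matches. State S0 means no match yet; S1 means the last symbol is `a`; S2 means the last 2 symbols are `ac`; S3 means the last 3 symbols are `acc`; S4 means the last 4 symbols are `accb`. Only S4 accepts. On a mismatch, fall back to the longest proper suffix that is still a prefix of `accb`.
5 states suffice.
        a   b   c  
>  S0   S1  S0  S0 
   S1   S1  S0  S2 
   S2   S1  S0  S3 
   S3   S1  S4  S0 
 * S4   S1  S0  S0 
(> = start, * = accepting)

start=S0; accept=S4; S0-a->S1; S0-b->S0; S0-c->S0; S1-a->S1; S1-b->S0; S1-c->S2; S2-a->S1; S2-b->S0; S2-c->S3; S3-a->S1; S3-b->S4; S3-c->S0; S4-a->S1; S4-b->S0; S4-c->S0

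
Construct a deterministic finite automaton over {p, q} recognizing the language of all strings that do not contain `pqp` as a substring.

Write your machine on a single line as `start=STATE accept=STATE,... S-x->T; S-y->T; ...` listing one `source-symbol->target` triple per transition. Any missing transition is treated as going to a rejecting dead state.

start=S0; accept=S0,S1,S2; S0-p->S1; S0-q->S0; S1-p->S1; S1-q->S2; S2-p->S3; S2-q->S0; S3-p->S3; S3-q->S3

This is the complement of 'contains `pqp`'. Use the same substring-matching states — S0 through S3 holding how much of `pqp` has just been matched — but flip the accepting set: everything except the trap S3 accepts.
        p   q  
>* S0   S1  S0 
 * S1   S1  S2 
 * S2   S3  S0 
   S3   S3  S3 
(> = start, * = accepting)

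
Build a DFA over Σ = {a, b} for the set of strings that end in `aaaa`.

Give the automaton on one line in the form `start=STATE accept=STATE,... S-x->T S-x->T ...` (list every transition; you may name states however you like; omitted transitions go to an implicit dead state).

Remember how much of `aaaa` the current input suffix matches. State q0 means no match yet; q1 means the last symbol is `a`; q2 means the last 2 symbols are `aa`; q3 means the last 3 symbols are `aaa`; q4 means the last 4 symbols are `aaaa`. Only q4 accepts. On a mismatch, fall back to the longest proper suffix that is still a prefix of `aaaa`.
A 5-state machine:
        a   b  
>  q0   q1  q0 
   q1   q2  q0 
   q2   q3  q0 
   q3   q4  q0 
 * q4   q4  q0 
(> = start, * = accepting)

start=q0 accept=q4 q0-a->q1 q0-b->q0 q1-a->q2 q1-b->q0 q2-a->q3 q2-b->q0 q3-a->q4 q3-b->q0 q4-a->q4 q4-b->q0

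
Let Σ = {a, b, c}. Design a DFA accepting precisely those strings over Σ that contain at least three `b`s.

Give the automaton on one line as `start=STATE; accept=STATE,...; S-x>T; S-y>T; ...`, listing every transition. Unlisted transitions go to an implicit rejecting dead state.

Count `b`s, saturating at 4: states q0 through q3 mean 0 through 3 `b`s seen; q4 means more than 3. Each `b` increments (capped at q4); other symbols loop. Accept from {q3, q4}.
A 5-state machine:
        a   b   c  
>  q0   q0  q1  q0 
   q1   q1  q2  q1 
   q2   q2  q3  q2 
 * q3   q3  q4  q3 
 * q4   q4  q4  q4 
(> = start, * = accepting)

start=q0; accept=q3,q4; q0-a>q0; q0-b>q1; q0-c>q0; q1-a>q1; q1-b>q2; q1-c>q1; q2-a>q2; q2-b>q3; q2-c>q2; q3-a>q3; q3-b>q4; q3-c>q3; q4-a>q4; q4-b>q4; q4-c>q4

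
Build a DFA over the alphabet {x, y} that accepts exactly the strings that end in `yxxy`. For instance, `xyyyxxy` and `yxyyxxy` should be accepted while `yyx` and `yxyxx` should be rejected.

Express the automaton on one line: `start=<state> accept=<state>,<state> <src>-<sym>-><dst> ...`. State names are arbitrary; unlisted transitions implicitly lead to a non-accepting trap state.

Let each state record the length of the longest suffix of the input read so far that is also a prefix of `yxxy`. q1 means the last symbol is `y`; q2 means the last 2 symbols are `yx`; q3 means the last 3 symbols are `yxx`; q4 means the last 4 symbols are `yxxy`. Accept only at q4, where the string currently ends in `yxxy`.
        x   y  
>  q0   q0  q1 
   q1   q2  q1 
   q2   q3  q1 
   q3   q0  q4 
 * q4   q2  q1 
(> = start, * = accepting)

start=q0 accept=q4 q0-x->q0 q0-y->q1 q1-x->q2 q1-y->q1 q2-x->q3 q2-y->q1 q3-x->q0 q3-y->q4 q4-x->q2 q4-y->q1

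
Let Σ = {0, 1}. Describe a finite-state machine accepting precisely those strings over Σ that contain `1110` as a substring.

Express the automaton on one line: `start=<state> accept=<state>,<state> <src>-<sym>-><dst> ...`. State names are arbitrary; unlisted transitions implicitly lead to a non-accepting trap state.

start=A accept=E A-0->A A-1->B B-0->A B-1->C C-0->A C-1->D D-0->E D-1->D E-0->E E-1->E

States A..D record the length of the longest prefix of `1110` that matches the current input suffix. Reaching E means `1110` has been seen, and we stay there forever. Accept from E.
5 states suffice.
       0  1 
>  A   A  B 
   B   A  C 
   C   A  D 
   D   E  D 
 * E   E  E 
(> = start, * = accepting)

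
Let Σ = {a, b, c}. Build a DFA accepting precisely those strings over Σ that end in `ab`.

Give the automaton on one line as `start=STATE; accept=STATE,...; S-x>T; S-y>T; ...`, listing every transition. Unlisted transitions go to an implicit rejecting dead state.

Let each state record the length of the longest suffix of the input read so far that is also a prefix of `ab`. s1 means the last symbol is `a`; s2 means the last 2 symbols are `ab`. Accept only at s2, where the string currently ends in `ab`.
With 3 states:
        a   b   c  
>  s0   s1  s0  s0 
   s1   s1  s2  s0 
 * s2   s1  s0  s0 
(> = start, * = accepting)

start=s0; accept=s2; s0-a>s1; s0-b>s0; s0-c>s0; s1-a>s1; s1-b>s2; s1-c>s0; s2-a>s1; s2-b>s0; s2-c>s0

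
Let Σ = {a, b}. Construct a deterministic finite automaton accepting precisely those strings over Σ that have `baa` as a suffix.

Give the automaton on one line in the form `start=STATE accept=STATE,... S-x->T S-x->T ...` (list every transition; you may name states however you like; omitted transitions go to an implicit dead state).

start=q0 accept=q3 q0-a->q0 q0-b->q1 q1-a->q2 q1-b->q1 q2-a->q3 q2-b->q1 q3-a->q0 q3-b->q1

Let each state record the length of the longest suffix of the input read so far that is also a prefix of `baa`. q1 means the last symbol is `b`; q2 means the last 2 symbols are `ba`; q3 means the last 3 symbols are `baa`. Accept only at q3, where the string currently ends in `baa`.
4 states suffice.
        a   b  
>  q0   q0  q1 
   q1   q2  q1 
   q2   q3  q1 
 * q3   q0  q1 
(> = start, * = accepting)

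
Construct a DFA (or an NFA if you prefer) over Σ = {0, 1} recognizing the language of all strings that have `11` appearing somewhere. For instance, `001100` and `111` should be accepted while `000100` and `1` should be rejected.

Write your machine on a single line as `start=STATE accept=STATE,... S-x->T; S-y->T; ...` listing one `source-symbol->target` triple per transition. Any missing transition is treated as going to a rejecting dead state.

States S0..S1 record the length of the longest prefix of `11` that matches the current input suffix. Reaching S2 means `11` has been seen, and we stay there forever. Accept from S2.
A 3-state machine:
        0   1  
>  S0   S0  S1 
   S1   S0  S2 
 * S2   S2  S2 
(> = start, * = accepting)

start=S0; accept=S2; S0-0->S0; S0-1->S1; S1-0->S0; S1-1->S2; S2-0->S2; S2-1->S2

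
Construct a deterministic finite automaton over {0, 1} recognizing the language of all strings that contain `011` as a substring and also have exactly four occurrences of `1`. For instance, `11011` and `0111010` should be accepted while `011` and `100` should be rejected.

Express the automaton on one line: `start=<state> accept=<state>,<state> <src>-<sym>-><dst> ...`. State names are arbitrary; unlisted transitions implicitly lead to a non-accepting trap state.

Handle the two conditions separately and then intersect. The first has 4 states tracking whether and how much of `011` has been seen; the second has 6 states tracking the count of `1`s, saturating at 5. A product state is a pair (one from each), accepting exactly when both do. Equivalent product states are then merged.
13 states suffice.
          0    1  
>  S0     S1   S2 
   S1     S1   S3 
   S2     S4   S5 
   S3     S4   S6 
   S4     S4   S7 
   S5     S8   S9 
   S6     S6  S10 
   S7     S8  S10 
   S8     S8  S11 
   S9     S9   S9 
   S10   S10  S12 
   S11    S9  S12 
 * S12   S12   S9 
(> = start, * = accepting)

start=S0 accept=S12 S0-0->S1 S0-1->S2 S1-0->S1 S1-1->S3 S2-0->S4 S2-1->S5 S3-0->S4 S3-1->S6 S4-0->S4 S4-1->S7 S5-0->S8 S5-1->S9 S6-0->S6 S6-1->S10 S7-0->S8 S7-1->S10 S8-0->S8 S8-1->S11 S9-0->S9 S9-1->S9 S10-0->S10 S10-1->S12 S11-0->S9 S11-1->S12 S12-0->S12 S12-1->S9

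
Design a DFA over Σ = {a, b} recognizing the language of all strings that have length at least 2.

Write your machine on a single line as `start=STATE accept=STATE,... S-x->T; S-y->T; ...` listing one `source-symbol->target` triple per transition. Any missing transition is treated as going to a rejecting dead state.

start=S0; accept=S2,S3; S0-a->S1; S0-b->S1; S1-a->S2; S1-b->S2; S2-a->S3; S2-b->S3; S3-a->S3; S3-b->S3

Count input length up to 3: every symbol moves from S0 toward S3, which means 'more than 2' and absorbs. Accept from {S2, S3}.
With 4 states:
        a   b  
>  S0   S1  S1 
   S1   S2  S2 
 * S2   S3  S3 
 * S3   S3  S3 
(> = start, * = accepting)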